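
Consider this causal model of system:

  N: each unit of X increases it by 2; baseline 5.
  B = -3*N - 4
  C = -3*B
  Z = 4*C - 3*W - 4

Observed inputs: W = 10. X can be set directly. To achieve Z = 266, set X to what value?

X = 1

Substituting into the B equation gives B = -6*X - 19.
This gives C = 18*X + 57.
Substituting into the Z equation gives Z = 72*X + 194.
Solve 72*X + 194 = 266: X = (266 - 194) / 72 = 1.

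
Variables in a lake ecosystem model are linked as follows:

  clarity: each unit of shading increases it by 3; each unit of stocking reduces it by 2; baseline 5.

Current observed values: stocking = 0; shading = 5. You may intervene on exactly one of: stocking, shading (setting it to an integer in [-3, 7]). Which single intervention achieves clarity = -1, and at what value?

set shading = -2

Intervening on stocking: clarity = -2*stocking + 20. Reaching -1 requires stocking = 21/2, not an integer.
Intervening on shading: with other inputs at their observed values, clarity = 3*shading + 5. Solving for -1 gives shading = -2, within [-3, 7].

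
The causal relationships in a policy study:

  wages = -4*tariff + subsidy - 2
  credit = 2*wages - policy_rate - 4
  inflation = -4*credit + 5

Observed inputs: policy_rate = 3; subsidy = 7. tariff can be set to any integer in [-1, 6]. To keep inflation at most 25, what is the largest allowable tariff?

tariff = 1

Substituting into the wages equation gives wages = -4*tariff + 5.
Substituting into the credit equation gives credit = -8*tariff + 3.
This gives inflation = 32*tariff - 7.
Require 32*tariff - 7 ≤ 25, so tariff ≤ 1.
The largest integer in [-1, 6] satisfying this is 1.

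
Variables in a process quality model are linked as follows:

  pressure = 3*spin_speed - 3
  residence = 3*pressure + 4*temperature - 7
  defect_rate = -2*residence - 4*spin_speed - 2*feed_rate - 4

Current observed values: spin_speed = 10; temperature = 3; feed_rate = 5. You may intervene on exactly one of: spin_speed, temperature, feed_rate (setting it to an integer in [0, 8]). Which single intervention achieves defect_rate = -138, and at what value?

set spin_speed = 6

Intervening on spin_speed: with other inputs at their observed values, defect_rate = -22*spin_speed - 6. Solving for -138 gives spin_speed = 6, within [0, 8].
Intervening on temperature: defect_rate = -8*temperature - 202. Reaching -138 requires temperature = -8, outside [0, 8].
Intervening on feed_rate: defect_rate = -2*feed_rate - 216. Reaching -138 requires feed_rate = -39, outside [0, 8].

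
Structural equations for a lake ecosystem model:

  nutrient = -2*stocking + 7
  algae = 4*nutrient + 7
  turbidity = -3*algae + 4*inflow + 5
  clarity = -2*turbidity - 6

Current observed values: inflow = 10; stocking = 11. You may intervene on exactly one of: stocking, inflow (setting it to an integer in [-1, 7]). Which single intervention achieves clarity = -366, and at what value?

set inflow = 4

Intervening on stocking: clarity = -48*stocking + 114. Reaching -366 requires stocking = 10, outside [-1, 7].
Intervening on inflow: with other inputs at their observed values, clarity = -8*inflow - 334. Solving for -366 gives inflow = 4, within [-1, 7].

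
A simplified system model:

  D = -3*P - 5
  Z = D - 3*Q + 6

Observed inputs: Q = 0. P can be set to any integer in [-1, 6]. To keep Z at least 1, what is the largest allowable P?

P = 0

Substituting into the Z equation gives Z = -3*P + 1.
Require -3*P + 1 ≥ 1, so P ≤ 0.
The largest integer in [-1, 6] satisfying this is 0.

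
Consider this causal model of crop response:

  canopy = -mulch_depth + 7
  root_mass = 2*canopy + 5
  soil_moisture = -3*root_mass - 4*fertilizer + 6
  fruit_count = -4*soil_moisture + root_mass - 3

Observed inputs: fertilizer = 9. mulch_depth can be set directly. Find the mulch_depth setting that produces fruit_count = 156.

Substituting into the root_mass equation gives root_mass = -2*mulch_depth + 19.
Substituting into the soil_moisture equation gives soil_moisture = 6*mulch_depth - 87.
Substituting into the fruit_count equation gives fruit_count = -26*mulch_depth + 364.
Solve -26*mulch_depth + 364 = 156: mulch_depth = (156 - 364) / -26 = 8.

mulch_depth = 8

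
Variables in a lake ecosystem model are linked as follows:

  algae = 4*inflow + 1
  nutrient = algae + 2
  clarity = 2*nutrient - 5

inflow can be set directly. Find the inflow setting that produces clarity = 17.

inflow = 2

Substituting into the nutrient equation gives nutrient = 4*inflow + 3.
This gives clarity = 8*inflow + 1.
Solve 8*inflow + 1 = 17: inflow = (17 - 1) / 8 = 2.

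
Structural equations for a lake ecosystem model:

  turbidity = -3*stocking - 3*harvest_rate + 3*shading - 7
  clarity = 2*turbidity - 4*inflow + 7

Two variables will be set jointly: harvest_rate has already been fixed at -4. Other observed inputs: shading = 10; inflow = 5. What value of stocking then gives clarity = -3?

With harvest_rate held at -4:
Substituting into the turbidity equation gives turbidity = -3*stocking + 35.
Substituting into the clarity equation gives clarity = -6*stocking + 57.
Solve -6*stocking + 57 = -3: stocking = (-3 - 57) / -6 = 10.

stocking = 10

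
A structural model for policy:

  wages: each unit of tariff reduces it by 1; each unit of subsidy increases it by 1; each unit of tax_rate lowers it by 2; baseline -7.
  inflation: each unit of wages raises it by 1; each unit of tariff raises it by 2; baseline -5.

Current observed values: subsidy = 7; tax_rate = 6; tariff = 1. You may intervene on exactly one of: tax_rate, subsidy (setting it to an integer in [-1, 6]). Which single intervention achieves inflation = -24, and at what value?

Intervening on tax_rate: inflation = -2*tax_rate - 4. Reaching -24 requires tax_rate = 10, outside [-1, 6].
Intervening on subsidy: with other inputs at their observed values, inflation = subsidy - 23. Solving for -24 gives subsidy = -1, within [-1, 6].

set subsidy = -1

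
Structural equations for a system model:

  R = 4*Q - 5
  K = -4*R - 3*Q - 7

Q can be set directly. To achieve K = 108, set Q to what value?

Substituting into the K equation gives K = -19*Q + 13.
Solve -19*Q + 13 = 108: Q = (108 - 13) / -19 = -5.

Q = -5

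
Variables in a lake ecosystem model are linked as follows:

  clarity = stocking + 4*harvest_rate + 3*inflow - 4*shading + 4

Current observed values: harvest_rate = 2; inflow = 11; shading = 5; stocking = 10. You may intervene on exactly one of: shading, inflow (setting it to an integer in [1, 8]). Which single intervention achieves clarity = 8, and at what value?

Intervening on shading: clarity = -4*shading + 55. Reaching 8 requires shading = 47/4, not an integer.
Intervening on inflow: with other inputs at their observed values, clarity = 3*inflow + 2. Solving for 8 gives inflow = 2, within [1, 8].

set inflow = 2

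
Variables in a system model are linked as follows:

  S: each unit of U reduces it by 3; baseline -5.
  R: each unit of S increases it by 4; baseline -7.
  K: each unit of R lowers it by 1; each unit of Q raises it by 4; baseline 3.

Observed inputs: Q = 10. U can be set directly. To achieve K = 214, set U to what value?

Substituting into the R equation gives R = -12*U - 27.
This gives K = 12*U + 70.
Solve 12*U + 70 = 214: U = (214 - 70) / 12 = 12.

U = 12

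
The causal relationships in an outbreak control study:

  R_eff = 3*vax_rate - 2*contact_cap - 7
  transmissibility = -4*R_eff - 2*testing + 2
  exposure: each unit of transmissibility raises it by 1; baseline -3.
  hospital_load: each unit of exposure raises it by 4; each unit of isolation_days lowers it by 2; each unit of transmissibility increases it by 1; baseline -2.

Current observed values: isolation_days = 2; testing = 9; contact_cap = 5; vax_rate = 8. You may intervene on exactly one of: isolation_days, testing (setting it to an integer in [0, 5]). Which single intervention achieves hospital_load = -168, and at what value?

Intervening on isolation_days: hospital_load = -2*isolation_days - 234. Reaching -168 requires isolation_days = -33, outside [0, 5].
Intervening on testing: with other inputs at their observed values, hospital_load = -10*testing - 148. Solving for -168 gives testing = 2, within [0, 5].

set testing = 2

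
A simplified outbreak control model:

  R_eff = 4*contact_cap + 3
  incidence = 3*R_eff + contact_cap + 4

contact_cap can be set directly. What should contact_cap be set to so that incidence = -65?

Substituting into the incidence equation gives incidence = 13*contact_cap + 13.
Solve 13*contact_cap + 13 = -65: contact_cap = (-65 - 13) / 13 = -6.

contact_cap = -6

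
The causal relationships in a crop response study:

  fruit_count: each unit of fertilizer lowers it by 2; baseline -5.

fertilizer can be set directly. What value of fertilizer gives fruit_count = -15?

fertilizer = 5

Solve -2*fertilizer - 5 = -15: fertilizer = (-15 + 5) / -2 = 5.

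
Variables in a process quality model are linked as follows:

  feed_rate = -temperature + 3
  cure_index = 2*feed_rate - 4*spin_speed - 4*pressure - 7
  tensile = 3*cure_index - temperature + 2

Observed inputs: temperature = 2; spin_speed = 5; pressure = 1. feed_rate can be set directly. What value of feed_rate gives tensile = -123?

Intervening on feed_rate fixes its value directly, overriding its dependence on temperature.
Substituting into the cure_index equation gives cure_index = 2*feed_rate - 31.
So tensile = 6*feed_rate - 93.
Solve 6*feed_rate - 93 = -123: feed_rate = (-123 + 93) / 6 = -5.

feed_rate = -5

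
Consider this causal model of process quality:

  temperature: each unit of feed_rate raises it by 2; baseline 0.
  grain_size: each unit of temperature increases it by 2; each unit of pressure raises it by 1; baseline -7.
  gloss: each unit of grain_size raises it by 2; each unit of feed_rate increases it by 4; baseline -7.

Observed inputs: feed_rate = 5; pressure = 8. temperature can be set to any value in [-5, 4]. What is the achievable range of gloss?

Intervening on temperature fixes its value directly, overriding its dependence on feed_rate.
Substituting into the grain_size equation gives grain_size = 2*temperature + 1.
Substituting into the gloss equation gives gloss = 4*temperature + 15.
Linear in temperature, so extremes are at the endpoints: temperature = -5 gives gloss = -5; temperature = 4 gives gloss = 31.

-5 to 31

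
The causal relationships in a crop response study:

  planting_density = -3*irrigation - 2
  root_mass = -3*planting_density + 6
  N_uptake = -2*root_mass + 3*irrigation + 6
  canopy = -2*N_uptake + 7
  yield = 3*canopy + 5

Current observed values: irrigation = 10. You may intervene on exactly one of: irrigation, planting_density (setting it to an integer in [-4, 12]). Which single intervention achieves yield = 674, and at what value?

set irrigation = 6

Intervening on irrigation: with other inputs at their observed values, yield = 90*irrigation + 134. Solving for 674 gives irrigation = 6, within [-4, 12].
Intervening on planting_density: yield = -36*planting_density - 118. Reaching 674 requires planting_density = -22, outside [-4, 12].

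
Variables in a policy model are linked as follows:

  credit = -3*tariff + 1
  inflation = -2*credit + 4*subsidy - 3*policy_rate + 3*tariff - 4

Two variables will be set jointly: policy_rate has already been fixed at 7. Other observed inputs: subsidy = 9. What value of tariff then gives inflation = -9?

With policy_rate held at 7:
Substituting into the inflation equation gives inflation = 9*tariff + 9.
Solve 9*tariff + 9 = -9: tariff = (-9 - 9) / 9 = -2.

tariff = -2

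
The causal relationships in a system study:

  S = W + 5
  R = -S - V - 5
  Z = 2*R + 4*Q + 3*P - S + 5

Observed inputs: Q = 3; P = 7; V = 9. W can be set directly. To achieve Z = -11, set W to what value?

Substituting into the R equation gives R = -W - 19.
So Z = -3*W - 5.
Solve -3*W - 5 = -11: W = (-11 + 5) / -3 = 2.

W = 2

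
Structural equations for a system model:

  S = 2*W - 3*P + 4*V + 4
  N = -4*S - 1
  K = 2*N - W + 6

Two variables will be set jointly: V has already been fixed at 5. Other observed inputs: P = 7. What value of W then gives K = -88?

W = 4

With V held at 5:
Substituting into the S equation gives S = 2*W + 3.
N becomes -8*W - 13.
This gives K = -17*W - 20.
Solve -17*W - 20 = -88: W = (-88 + 20) / -17 = 4.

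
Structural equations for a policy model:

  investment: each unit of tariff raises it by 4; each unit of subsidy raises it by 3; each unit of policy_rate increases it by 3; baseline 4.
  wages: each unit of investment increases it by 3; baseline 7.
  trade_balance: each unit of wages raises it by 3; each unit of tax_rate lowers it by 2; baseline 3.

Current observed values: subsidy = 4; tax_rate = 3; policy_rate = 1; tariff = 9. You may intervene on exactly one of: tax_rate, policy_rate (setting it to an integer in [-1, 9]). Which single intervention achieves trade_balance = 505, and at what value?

Intervening on tax_rate: with other inputs at their observed values, trade_balance = -2*tax_rate + 519. Solving for 505 gives tax_rate = 7, within [-1, 9].
Intervening on policy_rate: trade_balance = 27*policy_rate + 486. Reaching 505 requires policy_rate = 19/27, not an integer.

set tax_rate = 7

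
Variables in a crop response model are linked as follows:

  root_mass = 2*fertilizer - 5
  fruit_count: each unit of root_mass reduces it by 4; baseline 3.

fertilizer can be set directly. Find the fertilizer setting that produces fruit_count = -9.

fertilizer = 4

Substituting into the fruit_count equation gives fruit_count = -8*fertilizer + 23.
Solve -8*fertilizer + 23 = -9: fertilizer = (-9 - 23) / -8 = 4.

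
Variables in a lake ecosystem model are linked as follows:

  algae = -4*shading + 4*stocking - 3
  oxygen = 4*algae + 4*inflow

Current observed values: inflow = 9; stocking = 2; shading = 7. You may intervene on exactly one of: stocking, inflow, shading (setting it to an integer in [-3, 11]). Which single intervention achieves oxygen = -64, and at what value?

set inflow = 7

Intervening on stocking: oxygen = 16*stocking - 88. Reaching -64 requires stocking = 3/2, not an integer.
Intervening on inflow: with other inputs at their observed values, oxygen = 4*inflow - 92. Solving for -64 gives inflow = 7, within [-3, 11].
Intervening on shading: oxygen = -16*shading + 56. Reaching -64 requires shading = 15/2, not an integer.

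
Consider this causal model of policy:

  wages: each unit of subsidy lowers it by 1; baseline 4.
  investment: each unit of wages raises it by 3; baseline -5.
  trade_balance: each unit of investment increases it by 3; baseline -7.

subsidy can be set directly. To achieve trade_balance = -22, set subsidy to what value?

Substituting into the investment equation gives investment = -3*subsidy + 7.
Substituting into the trade_balance equation gives trade_balance = -9*subsidy + 14.
Solve -9*subsidy + 14 = -22: subsidy = (-22 - 14) / -9 = 4.

subsidy = 4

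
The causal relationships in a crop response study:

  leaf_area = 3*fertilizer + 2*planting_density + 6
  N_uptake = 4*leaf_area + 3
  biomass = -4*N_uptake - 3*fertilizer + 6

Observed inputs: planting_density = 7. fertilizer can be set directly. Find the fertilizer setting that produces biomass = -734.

fertilizer = 8

Substituting into the leaf_area equation gives leaf_area = 3*fertilizer + 20.
This gives N_uptake = 12*fertilizer + 83.
So biomass = -51*fertilizer - 326.
Solve -51*fertilizer - 326 = -734: fertilizer = (-734 + 326) / -51 = 8.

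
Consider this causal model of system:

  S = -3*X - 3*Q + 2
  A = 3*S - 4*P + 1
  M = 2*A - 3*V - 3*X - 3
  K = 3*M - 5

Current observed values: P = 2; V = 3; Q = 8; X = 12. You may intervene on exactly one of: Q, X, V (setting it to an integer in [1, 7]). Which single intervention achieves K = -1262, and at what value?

Intervening on Q: K = -54*Q - 803. Reaching -1262 requires Q = 17/2, not an integer.
Intervening on X: K = -63*X - 479. Reaching -1262 requires X = 87/7, not an integer.
Intervening on V: with other inputs at their observed values, K = -9*V - 1208. Solving for -1262 gives V = 6, within [1, 7].

set V = 6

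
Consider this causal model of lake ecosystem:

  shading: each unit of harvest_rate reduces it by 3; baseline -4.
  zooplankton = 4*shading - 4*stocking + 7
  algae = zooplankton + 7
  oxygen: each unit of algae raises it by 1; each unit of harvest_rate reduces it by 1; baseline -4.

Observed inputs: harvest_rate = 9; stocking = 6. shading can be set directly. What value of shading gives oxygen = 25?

Intervening on shading fixes its value directly, overriding its dependence on harvest_rate.
Substituting into the zooplankton equation gives zooplankton = 4*shading - 17.
algae becomes 4*shading - 10.
oxygen becomes 4*shading - 23.
Solve 4*shading - 23 = 25: shading = (25 + 23) / 4 = 12.

shading = 12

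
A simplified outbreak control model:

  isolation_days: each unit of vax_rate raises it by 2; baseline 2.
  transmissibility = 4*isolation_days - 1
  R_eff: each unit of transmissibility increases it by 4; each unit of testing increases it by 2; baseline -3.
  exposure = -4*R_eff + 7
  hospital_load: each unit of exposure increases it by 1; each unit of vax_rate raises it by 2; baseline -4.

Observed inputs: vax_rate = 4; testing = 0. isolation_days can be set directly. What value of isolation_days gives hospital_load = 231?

Intervening on isolation_days fixes its value directly, overriding its dependence on vax_rate.
Substituting into the R_eff equation gives R_eff = 16*isolation_days - 7.
exposure becomes -64*isolation_days + 35.
Substituting into the hospital_load equation gives hospital_load = -64*isolation_days + 39.
Solve -64*isolation_days + 39 = 231: isolation_days = (231 - 39) / -64 = -3.

isolation_days = -3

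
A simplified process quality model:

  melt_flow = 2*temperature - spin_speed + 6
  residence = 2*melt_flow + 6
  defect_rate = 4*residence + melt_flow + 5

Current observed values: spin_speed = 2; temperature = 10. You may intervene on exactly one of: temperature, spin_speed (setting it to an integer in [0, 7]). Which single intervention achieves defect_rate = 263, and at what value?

Intervening on temperature: defect_rate = 18*temperature + 65. Reaching 263 requires temperature = 11, outside [0, 7].
Intervening on spin_speed: with other inputs at their observed values, defect_rate = -9*spin_speed + 263. Solving for 263 gives spin_speed = 0, within [0, 7].

set spin_speed = 0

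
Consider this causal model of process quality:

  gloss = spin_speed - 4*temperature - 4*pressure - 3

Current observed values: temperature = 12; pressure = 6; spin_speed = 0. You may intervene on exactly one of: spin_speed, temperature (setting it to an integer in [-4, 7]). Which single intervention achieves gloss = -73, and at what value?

set spin_speed = 2

Intervening on spin_speed: with other inputs at their observed values, gloss = spin_speed - 75. Solving for -73 gives spin_speed = 2, within [-4, 7].
Intervening on temperature: gloss = -4*temperature - 27. Reaching -73 requires temperature = 23/2, not an integer.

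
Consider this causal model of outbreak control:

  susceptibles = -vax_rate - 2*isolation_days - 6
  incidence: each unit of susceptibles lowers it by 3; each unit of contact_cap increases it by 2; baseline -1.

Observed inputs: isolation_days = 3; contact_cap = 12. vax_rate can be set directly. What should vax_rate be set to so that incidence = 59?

vax_rate = 0

Substituting into the susceptibles equation gives susceptibles = -vax_rate - 12.
Substituting into the incidence equation gives incidence = 3*vax_rate + 59.
Solve 3*vax_rate + 59 = 59: vax_rate = (59 - 59) / 3 = 0.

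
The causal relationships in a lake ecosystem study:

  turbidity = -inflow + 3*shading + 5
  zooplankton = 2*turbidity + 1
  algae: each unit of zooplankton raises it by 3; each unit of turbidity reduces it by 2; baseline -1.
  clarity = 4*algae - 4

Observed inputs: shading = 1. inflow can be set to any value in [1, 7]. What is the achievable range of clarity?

20 to 116

Substituting into the turbidity equation gives turbidity = -inflow + 8.
Substituting into the zooplankton equation gives zooplankton = -2*inflow + 17.
Substituting into the algae equation gives algae = -4*inflow + 34.
Substituting into the clarity equation gives clarity = -16*inflow + 132.
Linear in inflow, so extremes are at the endpoints: inflow = 1 gives clarity = 116; inflow = 7 gives clarity = 20.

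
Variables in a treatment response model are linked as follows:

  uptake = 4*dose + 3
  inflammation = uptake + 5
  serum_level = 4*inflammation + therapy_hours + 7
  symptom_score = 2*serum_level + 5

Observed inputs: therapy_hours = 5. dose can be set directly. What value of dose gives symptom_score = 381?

Substituting into the inflammation equation gives inflammation = 4*dose + 8.
So serum_level = 16*dose + 44.
Substituting into the symptom_score equation gives symptom_score = 32*dose + 93.
Solve 32*dose + 93 = 381: dose = (381 - 93) / 32 = 9.

dose = 9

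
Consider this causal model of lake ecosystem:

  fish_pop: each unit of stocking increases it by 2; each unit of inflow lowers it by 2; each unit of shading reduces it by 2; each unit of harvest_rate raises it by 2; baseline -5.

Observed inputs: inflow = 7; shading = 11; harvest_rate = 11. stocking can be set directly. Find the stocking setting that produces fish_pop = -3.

Substituting into the fish_pop equation gives fish_pop = 2*stocking - 19.
Solve 2*stocking - 19 = -3: stocking = (-3 + 19) / 2 = 8.

stocking = 8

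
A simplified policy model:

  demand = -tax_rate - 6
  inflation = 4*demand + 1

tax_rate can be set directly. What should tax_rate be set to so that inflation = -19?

Substituting into the inflation equation gives inflation = -4*tax_rate - 23.
Solve -4*tax_rate - 23 = -19: tax_rate = (-19 + 23) / -4 = -1.

tax_rate = -1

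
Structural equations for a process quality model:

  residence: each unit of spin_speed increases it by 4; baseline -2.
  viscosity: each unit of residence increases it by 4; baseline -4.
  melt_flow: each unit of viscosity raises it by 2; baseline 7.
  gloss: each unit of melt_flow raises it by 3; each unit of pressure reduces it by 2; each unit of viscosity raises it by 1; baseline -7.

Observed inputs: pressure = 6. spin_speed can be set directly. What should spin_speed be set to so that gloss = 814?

Substituting into the viscosity equation gives viscosity = 16*spin_speed - 12.
melt_flow becomes 32*spin_speed - 17.
Substituting into the gloss equation gives gloss = 112*spin_speed - 82.
Solve 112*spin_speed - 82 = 814: spin_speed = (814 + 82) / 112 = 8.

spin_speed = 8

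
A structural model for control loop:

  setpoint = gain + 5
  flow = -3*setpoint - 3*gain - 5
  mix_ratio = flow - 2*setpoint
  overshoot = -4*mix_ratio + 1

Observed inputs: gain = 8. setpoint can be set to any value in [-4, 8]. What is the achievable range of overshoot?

37 to 277

Intervening on setpoint fixes its value directly, overriding its dependence on gain.
Substituting into the flow equation gives flow = -3*setpoint - 29.
So mix_ratio = -5*setpoint - 29.
Substituting into the overshoot equation gives overshoot = 20*setpoint + 117.
Linear in setpoint, so extremes are at the endpoints: setpoint = -4 gives overshoot = 37; setpoint = 8 gives overshoot = 277.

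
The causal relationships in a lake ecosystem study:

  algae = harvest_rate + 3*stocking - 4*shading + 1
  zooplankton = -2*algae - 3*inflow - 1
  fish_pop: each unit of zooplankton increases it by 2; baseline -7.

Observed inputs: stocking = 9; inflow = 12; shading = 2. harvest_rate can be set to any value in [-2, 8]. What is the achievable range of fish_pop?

-193 to -153

Substituting into the algae equation gives algae = harvest_rate + 20.
Substituting into the zooplankton equation gives zooplankton = -2*harvest_rate - 77.
Substituting into the fish_pop equation gives fish_pop = -4*harvest_rate - 161.
Linear in harvest_rate, so extremes are at the endpoints: harvest_rate = -2 gives fish_pop = -153; harvest_rate = 8 gives fish_pop = -193.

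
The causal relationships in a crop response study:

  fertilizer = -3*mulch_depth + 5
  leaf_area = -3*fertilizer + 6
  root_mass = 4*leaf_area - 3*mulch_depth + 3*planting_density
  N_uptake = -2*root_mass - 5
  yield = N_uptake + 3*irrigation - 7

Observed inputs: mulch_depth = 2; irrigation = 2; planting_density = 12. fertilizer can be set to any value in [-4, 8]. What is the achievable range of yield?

Intervening on fertilizer fixes its value directly, overriding its dependence on mulch_depth.
Substituting into the root_mass equation gives root_mass = -12*fertilizer + 54.
Substituting into the N_uptake equation gives N_uptake = 24*fertilizer - 113.
Substituting into the yield equation gives yield = 24*fertilizer - 114.
Linear in fertilizer, so extremes are at the endpoints: fertilizer = -4 gives yield = -210; fertilizer = 8 gives yield = 78.

-210 to 78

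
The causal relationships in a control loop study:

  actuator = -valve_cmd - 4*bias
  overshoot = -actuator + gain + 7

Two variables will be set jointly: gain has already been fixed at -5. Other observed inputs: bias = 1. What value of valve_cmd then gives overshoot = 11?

valve_cmd = 5

With gain held at -5:
Substituting into the actuator equation gives actuator = -valve_cmd - 4.
overshoot becomes valve_cmd + 6.
Solve valve_cmd + 6 = 11: valve_cmd = (11 - 6) / 1 = 5.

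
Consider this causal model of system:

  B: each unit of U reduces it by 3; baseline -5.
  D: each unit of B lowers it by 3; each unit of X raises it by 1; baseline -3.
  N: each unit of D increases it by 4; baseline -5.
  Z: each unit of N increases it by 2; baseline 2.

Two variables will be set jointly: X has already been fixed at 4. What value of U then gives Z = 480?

With X held at 4:
Substituting into the D equation gives D = 9*U + 16.
Substituting into the N equation gives N = 36*U + 59.
Substituting into the Z equation gives Z = 72*U + 120.
Solve 72*U + 120 = 480: U = (480 - 120) / 72 = 5.

U = 5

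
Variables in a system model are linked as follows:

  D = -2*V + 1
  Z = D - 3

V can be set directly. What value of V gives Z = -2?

V = 0

Substituting into the Z equation gives Z = -2*V - 2.
Solve -2*V - 2 = -2: V = (-2 + 2) / -2 = 0.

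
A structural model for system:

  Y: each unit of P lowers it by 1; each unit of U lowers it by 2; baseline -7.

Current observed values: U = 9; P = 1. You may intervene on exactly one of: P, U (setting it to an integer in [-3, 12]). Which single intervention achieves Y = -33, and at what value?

set P = 8

Intervening on P: with other inputs at their observed values, Y = -P - 25. Solving for -33 gives P = 8, within [-3, 12].
Intervening on U: Y = -2*U - 8. Reaching -33 requires U = 25/2, not an integer.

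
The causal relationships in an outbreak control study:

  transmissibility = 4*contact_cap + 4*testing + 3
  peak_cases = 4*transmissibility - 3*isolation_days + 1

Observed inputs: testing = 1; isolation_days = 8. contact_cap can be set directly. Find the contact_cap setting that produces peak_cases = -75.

contact_cap = -5

Substituting into the transmissibility equation gives transmissibility = 4*contact_cap + 7.
peak_cases becomes 16*contact_cap + 5.
Solve 16*contact_cap + 5 = -75: contact_cap = (-75 - 5) / 16 = -5.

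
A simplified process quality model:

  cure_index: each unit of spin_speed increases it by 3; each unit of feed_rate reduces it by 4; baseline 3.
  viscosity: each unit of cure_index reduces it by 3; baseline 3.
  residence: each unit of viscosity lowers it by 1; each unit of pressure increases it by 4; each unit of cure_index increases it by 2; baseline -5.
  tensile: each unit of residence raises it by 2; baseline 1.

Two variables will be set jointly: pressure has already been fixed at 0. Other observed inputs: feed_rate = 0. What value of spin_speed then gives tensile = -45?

With pressure held at 0:
Substituting into the cure_index equation gives cure_index = 3*spin_speed + 3.
This gives viscosity = -9*spin_speed - 6.
So residence = 15*spin_speed + 7.
So tensile = 30*spin_speed + 15.
Solve 30*spin_speed + 15 = -45: spin_speed = (-45 - 15) / 30 = -2.

spin_speed = -2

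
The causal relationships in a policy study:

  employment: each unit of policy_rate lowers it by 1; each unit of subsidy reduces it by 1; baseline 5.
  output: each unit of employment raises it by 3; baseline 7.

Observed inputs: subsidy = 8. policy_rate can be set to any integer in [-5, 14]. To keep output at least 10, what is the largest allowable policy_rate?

Substituting into the employment equation gives employment = -policy_rate - 3.
This gives output = -3*policy_rate - 2.
Require -3*policy_rate - 2 ≥ 10, so policy_rate ≤ -4.
The largest integer in [-5, 14] satisfying this is -4.

policy_rate = -4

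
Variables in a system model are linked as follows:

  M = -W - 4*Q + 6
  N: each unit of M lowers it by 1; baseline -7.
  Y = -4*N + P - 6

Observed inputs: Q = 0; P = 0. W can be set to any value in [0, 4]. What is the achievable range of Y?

30 to 46

Substituting into the M equation gives M = -W + 6.
So N = W - 13.
So Y = -4*W + 46.
Linear in W, so extremes are at the endpoints: W = 0 gives Y = 46; W = 4 gives Y = 30.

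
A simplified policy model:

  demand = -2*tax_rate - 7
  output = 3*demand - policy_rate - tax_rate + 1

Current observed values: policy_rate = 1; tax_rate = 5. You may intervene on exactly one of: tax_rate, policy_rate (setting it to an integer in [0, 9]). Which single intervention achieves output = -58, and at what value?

set policy_rate = 3

Intervening on tax_rate: output = -7*tax_rate - 21. Reaching -58 requires tax_rate = 37/7, not an integer.
Intervening on policy_rate: with other inputs at their observed values, output = -policy_rate - 55. Solving for -58 gives policy_rate = 3, within [0, 9].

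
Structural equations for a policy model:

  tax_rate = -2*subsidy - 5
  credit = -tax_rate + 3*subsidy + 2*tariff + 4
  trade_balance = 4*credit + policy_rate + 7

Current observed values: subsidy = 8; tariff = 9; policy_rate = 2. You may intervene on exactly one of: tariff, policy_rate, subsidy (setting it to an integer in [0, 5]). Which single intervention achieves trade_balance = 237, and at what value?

set tariff = 4

Intervening on tariff: with other inputs at their observed values, trade_balance = 8*tariff + 205. Solving for 237 gives tariff = 4, within [0, 5].
Intervening on policy_rate: trade_balance = policy_rate + 275. Reaching 237 requires policy_rate = -38, outside [0, 5].
Intervening on subsidy: trade_balance = 20*subsidy + 117. Reaching 237 requires subsidy = 6, outside [0, 5].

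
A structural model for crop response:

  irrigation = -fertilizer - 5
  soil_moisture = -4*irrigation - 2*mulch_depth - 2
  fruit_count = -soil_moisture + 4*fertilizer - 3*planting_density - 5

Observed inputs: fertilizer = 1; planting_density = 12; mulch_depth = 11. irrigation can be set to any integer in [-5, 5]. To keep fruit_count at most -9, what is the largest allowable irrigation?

irrigation = 1

Intervening on irrigation fixes its value directly, overriding its dependence on fertilizer.
Substituting into the soil_moisture equation gives soil_moisture = -4*irrigation - 24.
So fruit_count = 4*irrigation - 13.
Require 4*irrigation - 13 ≤ -9, so irrigation ≤ 1.
The largest integer in [-5, 5] satisfying this is 1.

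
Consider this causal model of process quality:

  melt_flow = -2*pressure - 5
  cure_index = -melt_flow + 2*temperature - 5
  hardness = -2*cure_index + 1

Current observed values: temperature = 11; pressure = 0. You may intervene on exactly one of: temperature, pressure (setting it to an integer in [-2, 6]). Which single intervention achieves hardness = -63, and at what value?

set pressure = 5

Intervening on temperature: hardness = -4*temperature + 1. Reaching -63 requires temperature = 16, outside [-2, 6].
Intervening on pressure: with other inputs at their observed values, hardness = -4*pressure - 43. Solving for -63 gives pressure = 5, within [-2, 6].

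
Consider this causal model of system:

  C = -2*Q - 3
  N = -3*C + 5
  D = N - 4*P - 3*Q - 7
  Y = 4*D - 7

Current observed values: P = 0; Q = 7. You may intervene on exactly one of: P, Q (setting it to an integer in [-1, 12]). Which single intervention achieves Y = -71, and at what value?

set P = 11

Intervening on P: with other inputs at their observed values, Y = -16*P + 105. Solving for -71 gives P = 11, within [-1, 12].
Intervening on Q: Y = 12*Q + 21. Reaching -71 requires Q = -23/3, not an integer.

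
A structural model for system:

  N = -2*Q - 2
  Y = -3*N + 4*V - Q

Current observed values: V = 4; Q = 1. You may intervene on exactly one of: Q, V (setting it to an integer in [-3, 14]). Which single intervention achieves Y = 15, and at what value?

set V = 1

Intervening on Q: Y = 5*Q + 22. Reaching 15 requires Q = -7/5, not an integer.
Intervening on V: with other inputs at their observed values, Y = 4*V + 11. Solving for 15 gives V = 1, within [-3, 14].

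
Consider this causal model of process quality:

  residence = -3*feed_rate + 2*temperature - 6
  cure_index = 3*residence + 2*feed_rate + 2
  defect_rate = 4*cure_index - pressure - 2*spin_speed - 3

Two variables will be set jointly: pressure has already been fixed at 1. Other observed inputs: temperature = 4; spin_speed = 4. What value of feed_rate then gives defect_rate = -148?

With pressure held at 1:
Substituting into the residence equation gives residence = -3*feed_rate + 2.
So cure_index = -7*feed_rate + 8.
Substituting into the defect_rate equation gives defect_rate = -28*feed_rate + 20.
Solve -28*feed_rate + 20 = -148: feed_rate = (-148 - 20) / -28 = 6.

feed_rate = 6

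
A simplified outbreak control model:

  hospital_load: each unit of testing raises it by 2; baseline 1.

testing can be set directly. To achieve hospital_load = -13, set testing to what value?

Solve 2*testing + 1 = -13: testing = (-13 - 1) / 2 = -7.

testing = -7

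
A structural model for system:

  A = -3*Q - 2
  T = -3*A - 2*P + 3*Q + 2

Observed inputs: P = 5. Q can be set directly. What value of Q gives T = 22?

Substituting into the T equation gives T = 12*Q - 2.
Solve 12*Q - 2 = 22: Q = (22 + 2) / 12 = 2.

Q = 2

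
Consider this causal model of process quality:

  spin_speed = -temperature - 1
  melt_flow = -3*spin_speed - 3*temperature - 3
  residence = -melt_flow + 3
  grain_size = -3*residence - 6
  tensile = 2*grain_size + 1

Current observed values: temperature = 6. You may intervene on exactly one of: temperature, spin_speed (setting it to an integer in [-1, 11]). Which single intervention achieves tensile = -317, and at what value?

set spin_speed = 9

Intervening on temperature: the paths from temperature to tensile cancel (net effect zero), leaving tensile = -29; -317 is unreachable this way.
Intervening on spin_speed: with other inputs at their observed values, tensile = -18*spin_speed - 155. Solving for -317 gives spin_speed = 9, within [-1, 11].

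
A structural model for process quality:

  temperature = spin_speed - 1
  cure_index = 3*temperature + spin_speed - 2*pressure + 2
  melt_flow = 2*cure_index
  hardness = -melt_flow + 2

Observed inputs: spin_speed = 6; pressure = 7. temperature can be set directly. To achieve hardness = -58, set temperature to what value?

temperature = 12

Intervening on temperature fixes its value directly, overriding its dependence on spin_speed.
Substituting into the cure_index equation gives cure_index = 3*temperature - 6.
melt_flow becomes 6*temperature - 12.
Substituting into the hardness equation gives hardness = -6*temperature + 14.
Solve -6*temperature + 14 = -58: temperature = (-58 - 14) / -6 = 12.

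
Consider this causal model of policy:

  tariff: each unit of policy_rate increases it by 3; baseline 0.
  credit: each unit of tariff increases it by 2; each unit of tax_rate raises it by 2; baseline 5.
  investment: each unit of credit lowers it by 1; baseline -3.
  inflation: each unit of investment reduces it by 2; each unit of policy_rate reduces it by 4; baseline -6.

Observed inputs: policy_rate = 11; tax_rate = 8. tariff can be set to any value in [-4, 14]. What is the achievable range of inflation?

Intervening on tariff fixes its value directly, overriding its dependence on policy_rate.
Substituting into the credit equation gives credit = 2*tariff + 21.
investment becomes -2*tariff - 24.
Substituting into the inflation equation gives inflation = 4*tariff - 2.
Linear in tariff, so extremes are at the endpoints: tariff = -4 gives inflation = -18; tariff = 14 gives inflation = 54.

-18 to 54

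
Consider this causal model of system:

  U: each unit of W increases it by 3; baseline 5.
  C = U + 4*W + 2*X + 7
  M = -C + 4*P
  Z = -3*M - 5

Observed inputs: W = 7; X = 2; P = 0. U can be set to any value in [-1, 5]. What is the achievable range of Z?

Intervening on U fixes its value directly, overriding its dependence on W.
Substituting into the C equation gives C = U + 39.
M becomes -U - 39.
Substituting into the Z equation gives Z = 3*U + 112.
Linear in U, so extremes are at the endpoints: U = -1 gives Z = 109; U = 5 gives Z = 127.

109 to 127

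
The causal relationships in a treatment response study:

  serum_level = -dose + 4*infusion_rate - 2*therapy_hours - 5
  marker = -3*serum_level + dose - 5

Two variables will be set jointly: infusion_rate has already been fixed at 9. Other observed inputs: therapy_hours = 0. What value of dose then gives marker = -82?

dose = 4

With infusion_rate held at 9:
Substituting into the serum_level equation gives serum_level = -dose + 31.
marker becomes 4*dose - 98.
Solve 4*dose - 98 = -82: dose = (-82 + 98) / 4 = 4.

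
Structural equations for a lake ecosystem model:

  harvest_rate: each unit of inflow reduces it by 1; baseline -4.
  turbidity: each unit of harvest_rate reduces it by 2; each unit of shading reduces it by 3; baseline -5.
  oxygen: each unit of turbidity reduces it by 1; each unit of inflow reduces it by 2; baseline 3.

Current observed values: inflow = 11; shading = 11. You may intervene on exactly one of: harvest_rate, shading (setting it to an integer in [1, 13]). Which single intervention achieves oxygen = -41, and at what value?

set shading = 1

Intervening on harvest_rate: oxygen = 2*harvest_rate + 19. Reaching -41 requires harvest_rate = -30, outside [1, 13].
Intervening on shading: with other inputs at their observed values, oxygen = 3*shading - 44. Solving for -41 gives shading = 1, within [1, 13].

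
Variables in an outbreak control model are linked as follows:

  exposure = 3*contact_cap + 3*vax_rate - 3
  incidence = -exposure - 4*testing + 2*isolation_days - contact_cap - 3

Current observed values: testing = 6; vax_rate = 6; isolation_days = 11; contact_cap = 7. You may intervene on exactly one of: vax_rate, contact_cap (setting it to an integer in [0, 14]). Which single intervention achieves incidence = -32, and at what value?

set contact_cap = 3

Intervening on vax_rate: incidence = -3*vax_rate - 30. Reaching -32 requires vax_rate = 2/3, not an integer.
Intervening on contact_cap: with other inputs at their observed values, incidence = -4*contact_cap - 20. Solving for -32 gives contact_cap = 3, within [0, 14].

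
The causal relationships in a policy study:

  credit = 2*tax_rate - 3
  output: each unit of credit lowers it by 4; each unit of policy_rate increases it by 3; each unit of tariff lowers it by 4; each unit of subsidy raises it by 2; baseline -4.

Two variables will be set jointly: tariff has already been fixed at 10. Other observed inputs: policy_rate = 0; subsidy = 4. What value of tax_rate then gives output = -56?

With tariff held at 10:
Substituting into the output equation gives output = -8*tax_rate - 24.
Solve -8*tax_rate - 24 = -56: tax_rate = (-56 + 24) / -8 = 4.

tax_rate = 4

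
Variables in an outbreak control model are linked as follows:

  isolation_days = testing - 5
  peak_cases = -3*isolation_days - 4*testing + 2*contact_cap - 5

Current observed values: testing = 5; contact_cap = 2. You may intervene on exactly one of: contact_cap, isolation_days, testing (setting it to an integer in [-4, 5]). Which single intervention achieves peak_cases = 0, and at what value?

Intervening on contact_cap: peak_cases = 2*contact_cap - 25. Reaching 0 requires contact_cap = 25/2, not an integer.
Intervening on isolation_days: peak_cases = -3*isolation_days - 21. Reaching 0 requires isolation_days = -7, outside [-4, 5].
Intervening on testing: with other inputs at their observed values, peak_cases = -7*testing + 14. Solving for 0 gives testing = 2, within [-4, 5].

set testing = 2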